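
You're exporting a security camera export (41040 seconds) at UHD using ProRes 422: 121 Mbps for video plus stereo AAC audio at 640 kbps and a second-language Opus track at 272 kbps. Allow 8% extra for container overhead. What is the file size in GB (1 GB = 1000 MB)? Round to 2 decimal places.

Audio total: 640 + 272 = 912 kbps = 0.912 Mbps.
Total bitrate: 121 + 0.912 = 121.912 Mbps.
Stream data: 121.912 Mbps × 41040 s = 5003268.5 Mb.
With 8% container overhead: ×1.08.
5,403,530 Mb ÷ 8 = 675,441 MB → 675.4 GB.

675.44 GB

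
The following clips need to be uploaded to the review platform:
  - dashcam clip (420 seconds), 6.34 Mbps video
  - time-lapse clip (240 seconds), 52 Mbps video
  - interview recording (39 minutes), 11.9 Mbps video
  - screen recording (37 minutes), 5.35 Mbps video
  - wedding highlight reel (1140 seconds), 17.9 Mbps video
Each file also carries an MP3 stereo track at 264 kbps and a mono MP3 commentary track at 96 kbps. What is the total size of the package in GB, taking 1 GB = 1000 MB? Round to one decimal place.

9.7 GB

Audio total: 264 + 96 = 360 kbps = 0.360 Mbps.
dashcam clip: 6.700 Mbps × 420 s = 2814.0 Mb
time-lapse clip: 52.360 Mbps × 240 s = 12566.4 Mb
interview recording: 12.260 Mbps × 2340 s = 28688.4 Mb
screen recording: 5.710 Mbps × 2220 s = 12676.2 Mb
wedding highlight reel: 18.260 Mbps × 1140 s = 20816.4 Mb
Total: 77561.4 Mb = 9695.2 MB.
= 9.695 GB.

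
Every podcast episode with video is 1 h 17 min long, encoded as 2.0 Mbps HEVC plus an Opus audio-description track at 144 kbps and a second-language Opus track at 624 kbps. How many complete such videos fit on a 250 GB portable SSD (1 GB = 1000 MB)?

1 h 17 min = 77 min = 4620 s
Audio total: 144 + 624 = 768 kbps = 0.768 Mbps.
Total bitrate: 2.768 Mbps.
Per item: 2.768 Mbps × 4620 s = 12,788 Mb = 1,599 MB.
Capacity: 250 GB = 2,000,000 Mb; 156.39 items → 156 complete.

156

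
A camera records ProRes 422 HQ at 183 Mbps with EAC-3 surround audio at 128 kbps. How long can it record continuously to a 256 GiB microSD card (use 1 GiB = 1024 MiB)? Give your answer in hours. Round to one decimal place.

3.3 hours

Audio: 128 kbps = 0.128 Mbps.
Total bitrate: 183 + 0.128 = 183.128 Mbps.
Capacity: 256 GiB = 2,199,023 Mb.
Recording time: 2,199,023 / 183.128 = 12,008 s ≈ 3.34 hours.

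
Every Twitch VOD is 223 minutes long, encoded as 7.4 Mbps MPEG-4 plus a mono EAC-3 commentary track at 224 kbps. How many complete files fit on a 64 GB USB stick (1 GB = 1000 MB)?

5

223 min = 13380 s
Audio: 224 kbps = 0.224 Mbps.
Total bitrate: 7.624 Mbps.
Per item: 7.624 Mbps × 13380 s = 102,009 Mb = 12,751 MB.
Capacity: 64 GB = 512,000 Mb; 5.02 items → 5 complete.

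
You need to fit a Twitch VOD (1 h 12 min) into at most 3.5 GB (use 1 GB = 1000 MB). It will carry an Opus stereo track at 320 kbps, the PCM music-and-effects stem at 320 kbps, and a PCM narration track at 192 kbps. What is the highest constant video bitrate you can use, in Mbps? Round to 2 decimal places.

5.65 Mbps

Budget: 3.5 GB = 28000.0 Mb.
1 h 12 min = 72 min = 4320 s
Total bitrate budget: 28000.0 Mb / 4320 s = 6.481 Mbps.
Audio total: 320 + 320 + 192 = 832 kbps = 0.832 Mbps.
Video: 6.481 − 0.832 = 5.649 Mbps.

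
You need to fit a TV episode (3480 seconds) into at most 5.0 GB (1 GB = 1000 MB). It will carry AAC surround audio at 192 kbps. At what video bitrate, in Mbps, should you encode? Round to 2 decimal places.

Budget: 5.0 GB = 40000.0 Mb.
Total bitrate budget: 40000.0 Mb / 3480 s = 11.494 Mbps.
Audio: 192 kbps = 0.192 Mbps.
Video: 11.494 − 0.192 = 11.302 Mbps.

11.30 Mbps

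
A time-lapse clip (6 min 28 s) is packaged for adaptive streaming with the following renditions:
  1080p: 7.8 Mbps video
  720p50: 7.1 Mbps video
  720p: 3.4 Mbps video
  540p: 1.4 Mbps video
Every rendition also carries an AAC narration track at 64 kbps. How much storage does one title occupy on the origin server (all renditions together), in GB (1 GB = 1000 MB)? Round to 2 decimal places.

0.97 GB

6 min 28 s = 388 s
Audio: 64 kbps = 0.064 Mbps.
Sum of rendition bitrates: (7.8+0.064) + (7.1+0.064) + (3.4+0.064) + (1.4+0.064) = 19.956 Mbps.
× 388 s = 7,743 Mb = 967.9 MB = 0.9679 GB.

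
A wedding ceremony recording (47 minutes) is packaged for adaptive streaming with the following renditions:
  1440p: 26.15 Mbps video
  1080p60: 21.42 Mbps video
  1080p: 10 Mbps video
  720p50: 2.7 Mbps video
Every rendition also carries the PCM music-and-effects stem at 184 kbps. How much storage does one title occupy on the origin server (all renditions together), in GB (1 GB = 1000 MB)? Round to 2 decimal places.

21.50 GB

47 min = 2820 s
Audio: 184 kbps = 0.184 Mbps.
Sum of rendition bitrates: (26.15+0.184) + (21.42+0.184) + (10+0.184) + (2.7+0.184) = 61.006 Mbps.
× 2820 s = 172,037 Mb = 21,505 MB = 21.50 GB.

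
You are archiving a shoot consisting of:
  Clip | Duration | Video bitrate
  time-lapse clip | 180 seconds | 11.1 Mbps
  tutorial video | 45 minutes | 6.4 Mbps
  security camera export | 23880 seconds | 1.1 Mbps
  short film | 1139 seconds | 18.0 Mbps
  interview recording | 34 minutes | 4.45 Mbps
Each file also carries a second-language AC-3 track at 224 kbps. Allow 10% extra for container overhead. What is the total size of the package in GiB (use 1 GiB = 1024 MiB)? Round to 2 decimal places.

10.48 GiB

Audio: 224 kbps = 0.224 Mbps.
time-lapse clip: 11.324 Mbps × 180 s × 1.10 = 2242.2 Mb
tutorial video: 6.624 Mbps × 2700 s × 1.10 = 19673.3 Mb
security camera export: 1.324 Mbps × 23880 s × 1.10 = 34778.8 Mb
short film: 18.224 Mbps × 1139 s × 1.10 = 22832.8 Mb
interview recording: 4.674 Mbps × 2040 s × 1.10 = 10488.5 Mb
Total: 90015.6 Mb = 11251.9 MB.
= 10.48 GiB.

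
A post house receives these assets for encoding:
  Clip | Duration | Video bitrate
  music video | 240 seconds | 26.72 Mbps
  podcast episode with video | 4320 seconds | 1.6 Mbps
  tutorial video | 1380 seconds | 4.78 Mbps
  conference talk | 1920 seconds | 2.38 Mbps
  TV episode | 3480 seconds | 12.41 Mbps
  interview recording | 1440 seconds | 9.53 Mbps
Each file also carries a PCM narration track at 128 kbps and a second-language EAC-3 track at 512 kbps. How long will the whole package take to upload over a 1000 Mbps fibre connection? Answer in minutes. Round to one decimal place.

Audio total: 128 + 512 = 640 kbps = 0.640 Mbps.
music video: 27.360 Mbps × 240 s = 6566.4 Mb
podcast episode with video: 2.240 Mbps × 4320 s = 9676.8 Mb
tutorial video: 5.420 Mbps × 1380 s = 7479.6 Mb
conference talk: 3.020 Mbps × 1920 s = 5798.4 Mb
TV episode: 13.050 Mbps × 3480 s = 45414.0 Mb
interview recording: 10.170 Mbps × 1440 s = 14644.8 Mb
Total: 89580.0 Mb = 11197.5 MB.
At 1000 Mbps: 89580.0 / 1000 = 90 s ≈ 1.49 minutes.

1.5 minutes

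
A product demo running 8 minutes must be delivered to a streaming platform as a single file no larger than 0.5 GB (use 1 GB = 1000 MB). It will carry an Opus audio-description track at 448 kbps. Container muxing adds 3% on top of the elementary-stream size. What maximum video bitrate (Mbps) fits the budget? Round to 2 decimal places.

Budget: 0.5 GB = 4000.0 Mb.
Stream payload after overhead: 4000.0 / 1.03 = 3883.5 Mb.
8 min = 480 s
Total bitrate budget: 3883.5 Mb / 480 s = 8.091 Mbps.
Audio: 448 kbps = 0.448 Mbps.
Video: 8.091 − 0.448 = 7.643 Mbps.

7.64 Mbps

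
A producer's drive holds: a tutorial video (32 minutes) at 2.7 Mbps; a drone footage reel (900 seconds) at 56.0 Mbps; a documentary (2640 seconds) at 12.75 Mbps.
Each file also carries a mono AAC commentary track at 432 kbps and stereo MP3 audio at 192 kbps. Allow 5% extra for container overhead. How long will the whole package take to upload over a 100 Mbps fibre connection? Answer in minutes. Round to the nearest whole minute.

Audio total: 432 + 192 = 624 kbps = 0.624 Mbps.
tutorial video: 3.324 Mbps × 1920 s × 1.05 = 6701.2 Mb
drone footage reel: 56.624 Mbps × 900 s × 1.05 = 53509.7 Mb
documentary: 13.374 Mbps × 2640 s × 1.05 = 37072.7 Mb
Total: 97283.6 Mb = 12160.4 MB.
At 100 Mbps: 97283.6 / 100 = 973 s ≈ 16.2 minutes.

16 minutes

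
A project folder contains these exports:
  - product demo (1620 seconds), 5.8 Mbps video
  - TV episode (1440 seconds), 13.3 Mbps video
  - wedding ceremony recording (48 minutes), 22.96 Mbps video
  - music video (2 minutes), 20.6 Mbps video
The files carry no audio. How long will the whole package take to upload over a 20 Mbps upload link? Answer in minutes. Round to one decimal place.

81.0 minutes

product demo: 5.800 Mbps × 1620 s = 9396.0 Mb
TV episode: 13.300 Mbps × 1440 s = 19152.0 Mb
wedding ceremony recording: 22.960 Mbps × 2880 s = 66124.8 Mb
music video: 20.600 Mbps × 120 s = 2472.0 Mb
Total: 97144.8 Mb = 12143.1 MB.
At 20 Mbps: 97144.8 / 20 = 4857 s ≈ 81 minutes.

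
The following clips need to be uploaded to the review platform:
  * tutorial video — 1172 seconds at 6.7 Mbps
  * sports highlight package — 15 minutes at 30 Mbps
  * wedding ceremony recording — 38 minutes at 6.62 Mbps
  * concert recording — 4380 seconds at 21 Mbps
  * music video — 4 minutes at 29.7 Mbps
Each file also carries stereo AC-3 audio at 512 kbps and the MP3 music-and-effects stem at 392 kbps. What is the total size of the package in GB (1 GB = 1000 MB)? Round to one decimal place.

19.6 GB

Audio total: 512 + 392 = 904 kbps = 0.904 Mbps.
tutorial video: 7.604 Mbps × 1172 s = 8911.9 Mb
sports highlight package: 30.904 Mbps × 900 s = 27813.6 Mb
wedding ceremony recording: 7.524 Mbps × 2280 s = 17154.7 Mb
concert recording: 21.904 Mbps × 4380 s = 95939.5 Mb
music video: 30.604 Mbps × 240 s = 7345.0 Mb
Total: 157164.7 Mb = 19645.6 MB.
= 19.65 GB.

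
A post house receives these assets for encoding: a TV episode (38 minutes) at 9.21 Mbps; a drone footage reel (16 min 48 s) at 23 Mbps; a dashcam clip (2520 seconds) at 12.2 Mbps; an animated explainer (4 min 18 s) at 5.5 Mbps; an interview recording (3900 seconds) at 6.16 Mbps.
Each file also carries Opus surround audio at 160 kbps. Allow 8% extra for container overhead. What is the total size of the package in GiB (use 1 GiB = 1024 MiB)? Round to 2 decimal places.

12.82 GiB

Audio: 160 kbps = 0.160 Mbps.
TV episode: 9.370 Mbps × 2280 s × 1.08 = 23072.7 Mb
drone footage reel: 23.160 Mbps × 1008 s × 1.08 = 25212.9 Mb
dashcam clip: 12.360 Mbps × 2520 s × 1.08 = 33639.0 Mb
animated explainer: 5.660 Mbps × 258 s × 1.08 = 1577.1 Mb
interview recording: 6.320 Mbps × 3900 s × 1.08 = 26619.8 Mb
Total: 110121.5 Mb = 13765.2 MB.
= 12.82 GiB.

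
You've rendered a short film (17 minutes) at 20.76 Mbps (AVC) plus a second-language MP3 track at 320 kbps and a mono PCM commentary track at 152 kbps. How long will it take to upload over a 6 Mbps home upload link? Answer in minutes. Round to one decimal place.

60.2 minutes

17 min = 1020 s
Audio total: 320 + 152 = 472 kbps = 0.472 Mbps.
Total bitrate: 21.232 Mbps.
File: 21.232 Mbps × 1020 s = 21656.6 Mb.
At 6 Mbps: 21656.6 / 6 = 3609.4 s ≈ 60.2 minutes.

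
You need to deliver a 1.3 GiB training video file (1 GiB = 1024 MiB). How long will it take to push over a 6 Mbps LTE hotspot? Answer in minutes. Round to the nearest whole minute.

File: 1.3 GiB = 11166.9 Mb.
At 6 Mbps: 11166.9 / 6 = 1861.2 s ≈ 31 minutes.

31 minutes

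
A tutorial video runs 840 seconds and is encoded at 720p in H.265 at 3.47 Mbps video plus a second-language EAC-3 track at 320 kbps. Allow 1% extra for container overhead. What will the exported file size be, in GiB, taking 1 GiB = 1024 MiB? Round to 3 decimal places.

0.374 GiB

Audio: 320 kbps = 0.320 Mbps.
Total bitrate: 3.47 + 0.320 = 3.790 Mbps.
Stream data: 3.790 Mbps × 840 s = 3183.6 Mb.
With 1% container overhead: ×1.01.
3,215 Mb = 401,929,500 bytes ÷ 1,073,741,824 = 0.3743 GiB.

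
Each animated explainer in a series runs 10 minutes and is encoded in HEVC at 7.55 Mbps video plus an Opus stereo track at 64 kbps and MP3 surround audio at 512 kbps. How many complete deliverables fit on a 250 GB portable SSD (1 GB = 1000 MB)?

10 min = 600 s
Audio total: 64 + 512 = 576 kbps = 0.576 Mbps.
Total bitrate: 8.126 Mbps.
Per item: 8.126 Mbps × 600 s = 4,876 Mb = 609.5 MB.
Capacity: 250 GB = 2,000,000 Mb; 410.21 items → 410 complete.

410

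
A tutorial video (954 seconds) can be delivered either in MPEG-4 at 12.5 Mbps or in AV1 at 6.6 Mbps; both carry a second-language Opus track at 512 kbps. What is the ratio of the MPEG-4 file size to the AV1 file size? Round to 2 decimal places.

Audio: 512 kbps = 0.512 Mbps.
MPEG-4: 13.012 Mbps × 954 s = 12413.4 Mb = 1.445 GiB.
AV1: 7.112 Mbps × 954 s = 6784.8 Mb = 0.790 GiB.
Ratio: 1.445 / 0.790 = 1.830.

1.83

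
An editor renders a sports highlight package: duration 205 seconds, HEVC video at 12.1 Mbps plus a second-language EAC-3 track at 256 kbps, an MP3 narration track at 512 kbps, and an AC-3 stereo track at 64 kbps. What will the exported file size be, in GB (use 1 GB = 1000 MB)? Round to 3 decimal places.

0.331 GB

Audio total: 256 + 512 + 64 = 832 kbps = 0.832 Mbps.
Total bitrate: 12.1 + 0.832 = 12.932 Mbps.
Stream data: 12.932 Mbps × 205 s = 2651.1 Mb.
2,651 Mb ÷ 8 = 331.4 MB → 0.3314 GB.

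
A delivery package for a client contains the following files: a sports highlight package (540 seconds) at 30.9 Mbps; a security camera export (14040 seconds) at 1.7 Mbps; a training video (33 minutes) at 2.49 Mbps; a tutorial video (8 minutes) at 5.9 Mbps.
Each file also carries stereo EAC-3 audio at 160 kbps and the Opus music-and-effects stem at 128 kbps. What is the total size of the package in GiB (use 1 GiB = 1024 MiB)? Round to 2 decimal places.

Audio total: 160 + 128 = 288 kbps = 0.288 Mbps.
sports highlight package: 31.188 Mbps × 540 s = 16841.5 Mb
security camera export: 1.988 Mbps × 14040 s = 27911.5 Mb
training video: 2.778 Mbps × 1980 s = 5500.4 Mb
tutorial video: 6.188 Mbps × 480 s = 2970.2 Mb
Total: 53223.7 Mb = 6653.0 MB.
= 6.196 GiB.

6.20 GiB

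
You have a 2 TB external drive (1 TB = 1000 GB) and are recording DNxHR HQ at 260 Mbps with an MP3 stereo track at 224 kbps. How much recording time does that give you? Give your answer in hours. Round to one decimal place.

Audio: 224 kbps = 0.224 Mbps.
Total bitrate: 260 + 0.224 = 260.224 Mbps.
Capacity: 2 TB = 16,000,000 Mb.
Recording time: 16,000,000 / 260.224 = 61,485 s ≈ 17.1 hours.

17.1 hours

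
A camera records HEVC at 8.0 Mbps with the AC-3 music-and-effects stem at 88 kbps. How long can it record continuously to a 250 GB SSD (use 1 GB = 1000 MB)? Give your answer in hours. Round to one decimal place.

Audio: 88 kbps = 0.088 Mbps.
Total bitrate: 8.0 + 0.088 = 8.088 Mbps.
Capacity: 250 GB = 2,000,000 Mb.
Recording time: 2,000,000 / 8.088 = 247,280 s ≈ 68.7 hours.

68.7 hours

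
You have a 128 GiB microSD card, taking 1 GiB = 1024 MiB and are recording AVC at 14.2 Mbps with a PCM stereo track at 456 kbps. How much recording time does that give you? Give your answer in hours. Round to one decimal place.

Audio: 456 kbps = 0.456 Mbps.
Total bitrate: 14.2 + 0.456 = 14.656 Mbps.
Capacity: 128 GiB = 1,099,512 Mb.
Recording time: 1,099,512 / 14.656 = 75,021 s ≈ 20.8 hours.

20.8 hours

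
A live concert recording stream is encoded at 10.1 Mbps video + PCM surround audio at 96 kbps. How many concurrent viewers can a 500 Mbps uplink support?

Audio: 96 kbps = 0.096 Mbps.
Per-viewer media rate: 10.196 Mbps.
500 Mbps = 500.0 Mbps; 500.0 / 10.196 = 49.04 → 49 viewers.

49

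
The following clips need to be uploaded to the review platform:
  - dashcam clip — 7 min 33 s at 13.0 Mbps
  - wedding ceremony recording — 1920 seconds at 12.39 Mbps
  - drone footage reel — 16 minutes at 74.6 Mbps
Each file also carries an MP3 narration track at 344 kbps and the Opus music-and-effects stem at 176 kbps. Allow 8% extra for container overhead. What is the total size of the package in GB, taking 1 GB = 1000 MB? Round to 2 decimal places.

Audio total: 344 + 176 = 520 kbps = 0.520 Mbps.
dashcam clip: 13.520 Mbps × 453 s × 1.08 = 6614.5 Mb
wedding ceremony recording: 12.910 Mbps × 1920 s × 1.08 = 26770.2 Mb
drone footage reel: 75.120 Mbps × 960 s × 1.08 = 77884.4 Mb
Total: 111269.1 Mb = 13908.6 MB.
= 13.91 GB.

13.91 GB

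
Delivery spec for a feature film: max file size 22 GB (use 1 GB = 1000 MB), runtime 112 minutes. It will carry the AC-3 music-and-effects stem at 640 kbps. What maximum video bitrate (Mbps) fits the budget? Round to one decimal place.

Budget: 22 GB = 176000.0 Mb.
112 min = 6720 s
Total bitrate budget: 176000.0 Mb / 6720 s = 26.190 Mbps.
Audio: 640 kbps = 0.640 Mbps.
Video: 26.190 − 0.640 = 25.550 Mbps.

25.6 Mbps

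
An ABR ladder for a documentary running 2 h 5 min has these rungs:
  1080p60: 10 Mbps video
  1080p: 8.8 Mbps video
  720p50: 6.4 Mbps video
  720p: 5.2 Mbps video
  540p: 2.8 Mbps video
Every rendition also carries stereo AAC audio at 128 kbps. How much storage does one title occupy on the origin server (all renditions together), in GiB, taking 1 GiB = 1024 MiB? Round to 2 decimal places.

2 h 5 min = 125 min = 7500 s
Audio: 128 kbps = 0.128 Mbps.
Sum of rendition bitrates: (10+0.128) + (8.8+0.128) + (6.4+0.128) + (5.2+0.128) + (2.8+0.128) = 33.840 Mbps.
× 7500 s = 253,800 Mb = 31,725 MB = 29.55 GiB.

29.55 GiB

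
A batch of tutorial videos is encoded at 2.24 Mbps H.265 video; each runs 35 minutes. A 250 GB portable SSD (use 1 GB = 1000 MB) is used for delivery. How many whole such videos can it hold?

425

35 min = 2100 s
Per item: 2.240 Mbps × 2100 s = 4,704 Mb = 588.0 MB.
Capacity: 250 GB = 2,000,000 Mb; 425.17 items → 425 complete.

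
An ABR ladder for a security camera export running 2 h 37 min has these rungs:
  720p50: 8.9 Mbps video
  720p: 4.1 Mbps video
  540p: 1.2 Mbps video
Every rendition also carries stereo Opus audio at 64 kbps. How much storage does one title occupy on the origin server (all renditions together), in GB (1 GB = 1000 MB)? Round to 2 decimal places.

16.95 GB

2 h 37 min = 157 min = 9420 s
Audio: 64 kbps = 0.064 Mbps.
Sum of rendition bitrates: (8.9+0.064) + (4.1+0.064) + (1.2+0.064) = 14.392 Mbps.
× 9420 s = 135,573 Mb = 16,947 MB = 16.95 GB.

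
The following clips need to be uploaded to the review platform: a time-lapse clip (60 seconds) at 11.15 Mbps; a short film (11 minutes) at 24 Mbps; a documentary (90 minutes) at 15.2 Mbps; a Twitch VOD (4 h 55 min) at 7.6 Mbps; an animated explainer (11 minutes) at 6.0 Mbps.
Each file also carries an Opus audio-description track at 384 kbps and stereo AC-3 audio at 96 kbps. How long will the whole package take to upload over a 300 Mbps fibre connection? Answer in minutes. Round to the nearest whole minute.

14 minutes

Audio total: 384 + 96 = 480 kbps = 0.480 Mbps.
time-lapse clip: 11.630 Mbps × 60 s = 697.8 Mb
short film: 24.480 Mbps × 660 s = 16156.8 Mb
documentary: 15.680 Mbps × 5400 s = 84672.0 Mb
Twitch VOD: 8.080 Mbps × 17700 s = 143016.0 Mb
animated explainer: 6.480 Mbps × 660 s = 4276.8 Mb
Total: 248819.4 Mb = 31102.4 MB.
At 300 Mbps: 248819.4 / 300 = 829 s ≈ 13.8 minutes.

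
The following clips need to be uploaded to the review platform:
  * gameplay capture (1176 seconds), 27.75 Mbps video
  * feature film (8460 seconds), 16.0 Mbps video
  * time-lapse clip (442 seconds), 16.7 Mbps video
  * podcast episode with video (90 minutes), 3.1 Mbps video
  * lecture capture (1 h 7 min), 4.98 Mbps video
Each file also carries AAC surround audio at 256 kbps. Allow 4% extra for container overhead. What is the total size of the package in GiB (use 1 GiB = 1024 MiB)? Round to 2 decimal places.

Audio: 256 kbps = 0.256 Mbps.
gameplay capture: 28.006 Mbps × 1176 s × 1.04 = 34252.5 Mb
feature film: 16.256 Mbps × 8460 s × 1.04 = 143026.8 Mb
time-lapse clip: 16.956 Mbps × 442 s × 1.04 = 7794.3 Mb
podcast episode with video: 3.356 Mbps × 5400 s × 1.04 = 18847.3 Mb
lecture capture: 5.236 Mbps × 4020 s × 1.04 = 21890.7 Mb
Total: 225811.5 Mb = 28226.4 MB.
= 26.29 GiB.

26.29 GiB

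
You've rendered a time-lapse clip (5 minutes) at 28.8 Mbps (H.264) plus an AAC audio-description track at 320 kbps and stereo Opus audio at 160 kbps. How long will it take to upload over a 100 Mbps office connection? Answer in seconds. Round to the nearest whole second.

88 seconds

5 min = 300 s
Audio total: 320 + 160 = 480 kbps = 0.480 Mbps.
Total bitrate: 29.280 Mbps.
File: 29.280 Mbps × 300 s = 8784.0 Mb.
At 100 Mbps: 8784.0 / 100 = 87.8 s ≈ 87.8 seconds.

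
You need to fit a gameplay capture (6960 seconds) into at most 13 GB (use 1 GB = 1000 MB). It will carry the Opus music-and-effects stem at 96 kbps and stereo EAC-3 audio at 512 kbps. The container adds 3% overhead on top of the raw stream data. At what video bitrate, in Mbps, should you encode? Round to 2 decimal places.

13.90 Mbps

Budget: 13 GB = 104000.0 Mb.
Stream payload after overhead: 104000.0 / 1.03 = 100970.9 Mb.
Total bitrate budget: 100970.9 Mb / 6960 s = 14.507 Mbps.
Audio total: 96 + 512 = 608 kbps = 0.608 Mbps.
Video: 14.507 − 0.608 = 13.899 Mbps.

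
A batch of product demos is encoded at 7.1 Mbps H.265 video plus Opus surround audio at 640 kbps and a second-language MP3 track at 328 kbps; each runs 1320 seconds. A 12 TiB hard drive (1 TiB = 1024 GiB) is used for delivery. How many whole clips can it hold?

Audio total: 640 + 328 = 968 kbps = 0.968 Mbps.
Total bitrate: 8.068 Mbps.
Per item: 8.068 Mbps × 1320 s = 10,650 Mb = 1,331 MB.
Capacity: 12 TiB = 105,553,116 Mb; 9911.31 items → 9911 complete.

9911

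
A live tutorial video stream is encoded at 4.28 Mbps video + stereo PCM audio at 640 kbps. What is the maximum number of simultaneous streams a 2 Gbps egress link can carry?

Audio: 640 kbps = 0.640 Mbps.
Per-viewer media rate: 4.920 Mbps.
2 Gbps = 2,000 Mbps; 2,000 / 4.920 = 406.50 → 406 viewers.

406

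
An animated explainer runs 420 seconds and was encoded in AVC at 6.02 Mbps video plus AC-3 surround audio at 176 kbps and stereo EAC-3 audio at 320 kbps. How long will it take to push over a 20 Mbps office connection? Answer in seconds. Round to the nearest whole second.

137 seconds

Audio total: 176 + 320 = 496 kbps = 0.496 Mbps.
Total bitrate: 6.516 Mbps.
File: 6.516 Mbps × 420 s = 2736.7 Mb.
At 20 Mbps: 2736.7 / 20 = 136.8 s ≈ 137 seconds.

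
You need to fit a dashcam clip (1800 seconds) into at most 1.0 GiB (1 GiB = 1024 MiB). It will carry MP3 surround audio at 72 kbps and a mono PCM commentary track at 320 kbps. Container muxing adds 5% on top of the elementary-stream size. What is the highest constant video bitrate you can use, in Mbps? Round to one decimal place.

4.2 Mbps

Budget: 1.0 GiB = 8589.9 Mb.
Stream payload after overhead: 8589.9 / 1.05 = 8180.9 Mb.
Total bitrate budget: 8180.9 Mb / 1800 s = 4.545 Mbps.
Audio total: 72 + 320 = 392 kbps = 0.392 Mbps.
Video: 4.545 − 0.392 = 4.153 Mbps.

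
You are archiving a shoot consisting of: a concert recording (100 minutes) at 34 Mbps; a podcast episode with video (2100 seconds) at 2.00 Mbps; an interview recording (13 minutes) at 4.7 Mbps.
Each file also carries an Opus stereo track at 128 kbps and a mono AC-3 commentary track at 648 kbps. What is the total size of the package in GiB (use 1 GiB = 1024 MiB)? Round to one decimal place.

25.5 GiB

Audio total: 128 + 648 = 776 kbps = 0.776 Mbps.
concert recording: 34.776 Mbps × 6000 s = 208656.0 Mb
podcast episode with video: 2.776 Mbps × 2100 s = 5829.6 Mb
interview recording: 5.476 Mbps × 780 s = 4271.3 Mb
Total: 218756.9 Mb = 27344.6 MB.
= 25.47 GiB.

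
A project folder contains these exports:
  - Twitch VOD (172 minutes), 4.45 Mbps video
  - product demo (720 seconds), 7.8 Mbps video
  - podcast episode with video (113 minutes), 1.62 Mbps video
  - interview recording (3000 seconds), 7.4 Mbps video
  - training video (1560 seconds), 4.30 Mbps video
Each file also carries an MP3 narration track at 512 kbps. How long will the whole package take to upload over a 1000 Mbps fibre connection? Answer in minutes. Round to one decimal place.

Audio: 512 kbps = 0.512 Mbps.
Twitch VOD: 4.962 Mbps × 10320 s = 51207.8 Mb
product demo: 8.312 Mbps × 720 s = 5984.6 Mb
podcast episode with video: 2.132 Mbps × 6780 s = 14455.0 Mb
interview recording: 7.912 Mbps × 3000 s = 23736.0 Mb
training video: 4.812 Mbps × 1560 s = 7506.7 Mb
Total: 102890.2 Mb = 12861.3 MB.
At 1000 Mbps: 102890.2 / 1000 = 103 s ≈ 1.71 minutes.

1.7 minutes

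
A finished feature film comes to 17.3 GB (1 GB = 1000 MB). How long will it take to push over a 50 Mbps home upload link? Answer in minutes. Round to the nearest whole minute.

46 minutes

File: 17.3 GB = 138400.0 Mb.
At 50 Mbps: 138400.0 / 50 = 2768.0 s ≈ 46.1 minutes.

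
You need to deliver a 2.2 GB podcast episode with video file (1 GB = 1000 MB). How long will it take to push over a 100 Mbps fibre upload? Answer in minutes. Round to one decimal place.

File: 2.2 GB = 17600.0 Mb.
At 100 Mbps: 17600.0 / 100 = 176.0 s ≈ 2.93 minutes.

2.9 minutes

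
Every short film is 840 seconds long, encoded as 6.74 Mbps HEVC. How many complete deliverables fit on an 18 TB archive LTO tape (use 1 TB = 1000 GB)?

25434

Per item: 6.740 Mbps × 840 s = 5,662 Mb = 707.7 MB.
Capacity: 18 TB = 144,000,000 Mb; 25434.51 items → 25434 complete.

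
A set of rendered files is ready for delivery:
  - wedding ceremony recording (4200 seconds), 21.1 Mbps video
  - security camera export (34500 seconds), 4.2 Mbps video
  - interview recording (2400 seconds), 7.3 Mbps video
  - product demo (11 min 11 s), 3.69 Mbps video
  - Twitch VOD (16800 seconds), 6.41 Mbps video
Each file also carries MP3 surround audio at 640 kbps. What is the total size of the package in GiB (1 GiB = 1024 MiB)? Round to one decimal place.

Audio: 640 kbps = 0.640 Mbps.
wedding ceremony recording: 21.740 Mbps × 4200 s = 91308.0 Mb
security camera export: 4.840 Mbps × 34500 s = 166980.0 Mb
interview recording: 7.940 Mbps × 2400 s = 19056.0 Mb
product demo: 4.330 Mbps × 671 s = 2905.4 Mb
Twitch VOD: 7.050 Mbps × 16800 s = 118440.0 Mb
Total: 398689.4 Mb = 49836.2 MB.
= 46.41 GiB.

46.4 GiB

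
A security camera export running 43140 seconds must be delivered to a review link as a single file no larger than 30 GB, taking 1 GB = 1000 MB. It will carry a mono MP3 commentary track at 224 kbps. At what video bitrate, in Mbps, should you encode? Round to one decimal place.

5.3 Mbps

Budget: 30 GB = 240000.0 Mb.
Total bitrate budget: 240000.0 Mb / 43140 s = 5.563 Mbps.
Audio: 224 kbps = 0.224 Mbps.
Video: 5.563 − 0.224 = 5.339 Mbps.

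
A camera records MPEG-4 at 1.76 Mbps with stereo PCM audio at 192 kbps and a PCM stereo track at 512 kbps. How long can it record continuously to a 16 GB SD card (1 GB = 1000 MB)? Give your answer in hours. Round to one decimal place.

14.4 hours

Audio total: 192 + 512 = 704 kbps = 0.704 Mbps.
Total bitrate: 1.76 + 0.704 = 2.464 Mbps.
Capacity: 16 GB = 128,000 Mb.
Recording time: 128,000 / 2.464 = 51,948 s ≈ 14.4 hours.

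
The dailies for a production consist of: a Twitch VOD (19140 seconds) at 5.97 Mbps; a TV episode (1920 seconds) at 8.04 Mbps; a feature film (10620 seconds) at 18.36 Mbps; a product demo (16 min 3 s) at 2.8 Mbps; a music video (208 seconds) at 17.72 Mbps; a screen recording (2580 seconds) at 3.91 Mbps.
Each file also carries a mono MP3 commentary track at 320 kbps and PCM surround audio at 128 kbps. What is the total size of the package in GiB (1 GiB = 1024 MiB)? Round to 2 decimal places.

Audio total: 320 + 128 = 448 kbps = 0.448 Mbps.
Twitch VOD: 6.418 Mbps × 19140 s = 122840.5 Mb
TV episode: 8.488 Mbps × 1920 s = 16297.0 Mb
feature film: 18.808 Mbps × 10620 s = 199741.0 Mb
product demo: 3.248 Mbps × 963 s = 3127.8 Mb
music video: 18.168 Mbps × 208 s = 3778.9 Mb
screen recording: 4.358 Mbps × 2580 s = 11243.6 Mb
Total: 357028.8 Mb = 44628.6 MB.
= 41.56 GiB.

41.56 GiB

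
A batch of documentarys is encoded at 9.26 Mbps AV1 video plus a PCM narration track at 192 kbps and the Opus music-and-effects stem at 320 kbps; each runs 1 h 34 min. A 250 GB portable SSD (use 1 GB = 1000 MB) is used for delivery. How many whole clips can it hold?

36

1 h 34 min = 94 min = 5640 s
Audio total: 192 + 320 = 512 kbps = 0.512 Mbps.
Total bitrate: 9.772 Mbps.
Per item: 9.772 Mbps × 5640 s = 55,114 Mb = 6,889 MB.
Capacity: 250 GB = 2,000,000 Mb; 36.29 items → 36 complete.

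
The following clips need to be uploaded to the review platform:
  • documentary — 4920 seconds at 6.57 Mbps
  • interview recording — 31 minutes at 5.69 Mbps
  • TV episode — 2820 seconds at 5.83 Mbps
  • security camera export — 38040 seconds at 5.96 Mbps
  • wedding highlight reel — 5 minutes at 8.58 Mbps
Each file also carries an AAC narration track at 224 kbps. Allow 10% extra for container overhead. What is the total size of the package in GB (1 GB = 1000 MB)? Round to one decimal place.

41.2 GB

Audio: 224 kbps = 0.224 Mbps.
documentary: 6.794 Mbps × 4920 s × 1.10 = 36769.1 Mb
interview recording: 5.914 Mbps × 1860 s × 1.10 = 12100.0 Mb
TV episode: 6.054 Mbps × 2820 s × 1.10 = 18779.5 Mb
security camera export: 6.184 Mbps × 38040 s × 1.10 = 258763.3 Mb
wedding highlight reel: 8.804 Mbps × 300 s × 1.10 = 2905.3 Mb
Total: 329317.3 Mb = 41164.7 MB.
= 41.16 GB.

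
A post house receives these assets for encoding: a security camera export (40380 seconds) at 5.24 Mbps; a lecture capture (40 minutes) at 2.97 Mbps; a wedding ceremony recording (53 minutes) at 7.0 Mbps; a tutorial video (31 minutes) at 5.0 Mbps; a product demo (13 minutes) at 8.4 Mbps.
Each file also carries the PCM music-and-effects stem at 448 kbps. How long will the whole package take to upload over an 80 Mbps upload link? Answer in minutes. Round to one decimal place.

58.0 minutes

Audio: 448 kbps = 0.448 Mbps.
security camera export: 5.688 Mbps × 40380 s = 229681.4 Mb
lecture capture: 3.418 Mbps × 2400 s = 8203.2 Mb
wedding ceremony recording: 7.448 Mbps × 3180 s = 23684.6 Mb
tutorial video: 5.448 Mbps × 1860 s = 10133.3 Mb
product demo: 8.848 Mbps × 780 s = 6901.4 Mb
Total: 278604.0 Mb = 34825.5 MB.
At 80 Mbps: 278604.0 / 80 = 3483 s ≈ 58 minutes.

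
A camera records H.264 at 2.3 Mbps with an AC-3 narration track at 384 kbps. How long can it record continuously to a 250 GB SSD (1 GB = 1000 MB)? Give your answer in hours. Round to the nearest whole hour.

207 hours

Audio: 384 kbps = 0.384 Mbps.
Total bitrate: 2.3 + 0.384 = 2.684 Mbps.
Capacity: 250 GB = 2,000,000 Mb.
Recording time: 2,000,000 / 2.684 = 745,156 s ≈ 207 hours.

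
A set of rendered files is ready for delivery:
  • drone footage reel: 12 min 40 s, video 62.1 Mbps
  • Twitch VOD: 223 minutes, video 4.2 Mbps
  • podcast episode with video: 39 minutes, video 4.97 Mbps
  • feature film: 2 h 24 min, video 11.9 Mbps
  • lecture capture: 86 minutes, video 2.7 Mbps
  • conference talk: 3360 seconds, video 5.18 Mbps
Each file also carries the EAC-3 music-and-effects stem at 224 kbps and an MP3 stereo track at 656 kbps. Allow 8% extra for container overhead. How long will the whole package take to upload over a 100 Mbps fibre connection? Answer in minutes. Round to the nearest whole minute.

50 minutes

Audio total: 224 + 656 = 880 kbps = 0.880 Mbps.
drone footage reel: 62.980 Mbps × 760 s × 1.08 = 51694.0 Mb
Twitch VOD: 5.080 Mbps × 13380 s × 1.08 = 73408.0 Mb
podcast episode with video: 5.850 Mbps × 2340 s × 1.08 = 14784.1 Mb
feature film: 12.780 Mbps × 8640 s × 1.08 = 119252.7 Mb
lecture capture: 3.580 Mbps × 5160 s × 1.08 = 19950.6 Mb
conference talk: 6.060 Mbps × 3360 s × 1.08 = 21990.5 Mb
Total: 301080.0 Mb = 37635.0 MB.
At 100 Mbps: 301080.0 / 100 = 3011 s ≈ 50.2 minutes.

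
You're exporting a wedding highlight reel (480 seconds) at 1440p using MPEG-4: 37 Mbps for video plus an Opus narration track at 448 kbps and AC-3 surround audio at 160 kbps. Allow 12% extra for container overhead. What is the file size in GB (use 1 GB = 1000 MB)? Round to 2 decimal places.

2.53 GB

Audio total: 448 + 160 = 608 kbps = 0.608 Mbps.
Total bitrate: 37 + 0.608 = 37.608 Mbps.
Stream data: 37.608 Mbps × 480 s = 18051.8 Mb.
With 12% container overhead: ×1.12.
20,218 Mb ÷ 8 = 2,527 MB → 2.527 GB.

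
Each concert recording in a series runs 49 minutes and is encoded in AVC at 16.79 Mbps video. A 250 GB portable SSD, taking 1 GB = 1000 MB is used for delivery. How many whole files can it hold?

40

49 min = 2940 s
Per item: 16.790 Mbps × 2940 s = 49,363 Mb = 6,170 MB.
Capacity: 250 GB = 2,000,000 Mb; 40.52 items → 40 complete.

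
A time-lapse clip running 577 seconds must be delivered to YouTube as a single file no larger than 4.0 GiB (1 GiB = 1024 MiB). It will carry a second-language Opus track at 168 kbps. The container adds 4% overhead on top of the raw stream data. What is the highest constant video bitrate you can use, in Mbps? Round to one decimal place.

Budget: 4.0 GiB = 34359.7 Mb.
Stream payload after overhead: 34359.7 / 1.04 = 33038.2 Mb.
Total bitrate budget: 33038.2 Mb / 577 s = 57.259 Mbps.
Audio: 168 kbps = 0.168 Mbps.
Video: 57.259 − 0.168 = 57.091 Mbps.

57.1 Mbps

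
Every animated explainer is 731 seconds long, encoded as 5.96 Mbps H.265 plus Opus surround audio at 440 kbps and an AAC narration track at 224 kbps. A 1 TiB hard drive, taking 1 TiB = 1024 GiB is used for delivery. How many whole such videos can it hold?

Audio total: 440 + 224 = 664 kbps = 0.664 Mbps.
Total bitrate: 6.624 Mbps.
Per item: 6.624 Mbps × 731 s = 4,842 Mb = 605.3 MB.
Capacity: 1 TiB = 8,796,093 Mb; 1816.57 items → 1816 complete.

1816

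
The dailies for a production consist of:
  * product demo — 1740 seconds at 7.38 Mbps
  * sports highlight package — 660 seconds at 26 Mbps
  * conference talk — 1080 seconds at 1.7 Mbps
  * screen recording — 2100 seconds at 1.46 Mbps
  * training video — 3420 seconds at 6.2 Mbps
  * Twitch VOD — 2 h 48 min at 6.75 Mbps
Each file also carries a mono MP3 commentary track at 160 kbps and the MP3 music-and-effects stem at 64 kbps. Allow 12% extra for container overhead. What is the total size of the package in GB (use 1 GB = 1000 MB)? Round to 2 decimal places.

Audio total: 160 + 64 = 224 kbps = 0.224 Mbps.
product demo: 7.604 Mbps × 1740 s × 1.12 = 14818.7 Mb
sports highlight package: 26.224 Mbps × 660 s × 1.12 = 19384.8 Mb
conference talk: 1.924 Mbps × 1080 s × 1.12 = 2327.3 Mb
screen recording: 1.684 Mbps × 2100 s × 1.12 = 3960.8 Mb
training video: 6.424 Mbps × 3420 s × 1.12 = 24606.5 Mb
Twitch VOD: 6.974 Mbps × 10080 s × 1.12 = 78733.7 Mb
Total: 143831.7 Mb = 17979.0 MB.
= 17.98 GB.

17.98 GB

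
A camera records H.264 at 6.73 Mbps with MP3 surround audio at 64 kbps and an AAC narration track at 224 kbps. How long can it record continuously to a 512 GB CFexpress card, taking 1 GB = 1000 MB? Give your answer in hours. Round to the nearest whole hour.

Audio total: 64 + 224 = 288 kbps = 0.288 Mbps.
Total bitrate: 6.73 + 0.288 = 7.018 Mbps.
Capacity: 512 GB = 4,096,000 Mb.
Recording time: 4,096,000 / 7.018 = 583,642 s ≈ 162 hours.

162 hours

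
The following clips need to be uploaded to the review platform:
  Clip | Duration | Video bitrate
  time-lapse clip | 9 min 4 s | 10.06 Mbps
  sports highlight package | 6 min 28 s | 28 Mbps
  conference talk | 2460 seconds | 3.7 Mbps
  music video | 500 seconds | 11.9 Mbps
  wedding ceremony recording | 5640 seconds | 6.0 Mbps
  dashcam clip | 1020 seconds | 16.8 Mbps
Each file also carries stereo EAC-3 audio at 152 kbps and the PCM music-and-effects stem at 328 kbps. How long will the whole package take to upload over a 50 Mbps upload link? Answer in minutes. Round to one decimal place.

Audio total: 152 + 328 = 480 kbps = 0.480 Mbps.
time-lapse clip: 10.540 Mbps × 544 s = 5733.8 Mb
sports highlight package: 28.480 Mbps × 388 s = 11050.2 Mb
conference talk: 4.180 Mbps × 2460 s = 10282.8 Mb
music video: 12.380 Mbps × 500 s = 6190.0 Mb
wedding ceremony recording: 6.480 Mbps × 5640 s = 36547.2 Mb
dashcam clip: 17.280 Mbps × 1020 s = 17625.6 Mb
Total: 87429.6 Mb = 10928.7 MB.
At 50 Mbps: 87429.6 / 50 = 1749 s ≈ 29.1 minutes.

29.1 minutes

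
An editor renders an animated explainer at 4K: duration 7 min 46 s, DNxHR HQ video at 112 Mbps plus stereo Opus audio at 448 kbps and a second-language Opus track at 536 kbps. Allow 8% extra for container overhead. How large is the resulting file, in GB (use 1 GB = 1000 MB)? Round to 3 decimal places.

7.108 GB

7 min 46 s = 466 s
Audio total: 448 + 536 = 984 kbps = 0.984 Mbps.
Total bitrate: 112 + 0.984 = 112.984 Mbps.
Stream data: 112.984 Mbps × 466 s = 52650.5 Mb.
With 8% container overhead: ×1.08.
56,863 Mb ÷ 8 = 7,108 MB → 7.108 GB.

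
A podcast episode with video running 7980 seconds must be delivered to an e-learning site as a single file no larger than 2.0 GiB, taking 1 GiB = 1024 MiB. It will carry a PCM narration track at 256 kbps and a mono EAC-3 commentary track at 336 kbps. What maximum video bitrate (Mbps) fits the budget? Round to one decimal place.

1.6 Mbps

Budget: 2.0 GiB = 17179.9 Mb.
Total bitrate budget: 17179.9 Mb / 7980 s = 2.153 Mbps.
Audio total: 256 + 336 = 592 kbps = 0.592 Mbps.
Video: 2.153 − 0.592 = 1.561 Mbps.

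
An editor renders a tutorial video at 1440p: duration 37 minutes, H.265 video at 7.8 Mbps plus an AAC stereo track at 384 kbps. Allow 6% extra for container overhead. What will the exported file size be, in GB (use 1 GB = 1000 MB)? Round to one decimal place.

2.4 GB

37 min = 2220 s
Audio: 384 kbps = 0.384 Mbps.
Total bitrate: 7.8 + 0.384 = 8.184 Mbps.
Stream data: 8.184 Mbps × 2220 s = 18168.5 Mb.
With 6% container overhead: ×1.06.
19,259 Mb ÷ 8 = 2,407 MB → 2.407 GB.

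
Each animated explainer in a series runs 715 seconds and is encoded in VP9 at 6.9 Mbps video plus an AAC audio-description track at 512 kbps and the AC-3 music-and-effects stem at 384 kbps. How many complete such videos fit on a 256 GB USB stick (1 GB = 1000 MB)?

Audio total: 512 + 384 = 896 kbps = 0.896 Mbps.
Total bitrate: 7.796 Mbps.
Per item: 7.796 Mbps × 715 s = 5,574 Mb = 696.8 MB.
Capacity: 256 GB = 2,048,000 Mb; 367.41 items → 367 complete.

367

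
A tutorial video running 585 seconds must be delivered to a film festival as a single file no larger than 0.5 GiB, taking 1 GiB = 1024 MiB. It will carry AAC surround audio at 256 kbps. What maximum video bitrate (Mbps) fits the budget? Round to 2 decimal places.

7.09 Mbps

Budget: 0.5 GiB = 4295.0 Mb.
Total bitrate budget: 4295.0 Mb / 585 s = 7.342 Mbps.
Audio: 256 kbps = 0.256 Mbps.
Video: 7.342 − 0.256 = 7.086 Mbps.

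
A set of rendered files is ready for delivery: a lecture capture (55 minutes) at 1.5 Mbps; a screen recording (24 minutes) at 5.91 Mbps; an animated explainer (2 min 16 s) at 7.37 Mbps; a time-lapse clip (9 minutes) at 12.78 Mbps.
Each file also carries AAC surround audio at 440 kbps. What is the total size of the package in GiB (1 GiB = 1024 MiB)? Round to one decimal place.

2.8 GiB

Audio: 440 kbps = 0.440 Mbps.
lecture capture: 1.940 Mbps × 3300 s = 6402.0 Mb
screen recording: 6.350 Mbps × 1440 s = 9144.0 Mb
animated explainer: 7.810 Mbps × 136 s = 1062.2 Mb
time-lapse clip: 13.220 Mbps × 540 s = 7138.8 Mb
Total: 23747.0 Mb = 2968.4 MB.
= 2.765 GiB.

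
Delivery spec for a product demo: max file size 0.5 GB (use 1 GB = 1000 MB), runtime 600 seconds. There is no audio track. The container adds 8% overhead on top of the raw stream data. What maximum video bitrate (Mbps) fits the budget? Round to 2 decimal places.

6.17 Mbps

Budget: 0.5 GB = 4000.0 Mb.
Stream payload after overhead: 4000.0 / 1.08 = 3703.7 Mb.
Total bitrate budget: 3703.7 Mb / 600 s = 6.173 Mbps.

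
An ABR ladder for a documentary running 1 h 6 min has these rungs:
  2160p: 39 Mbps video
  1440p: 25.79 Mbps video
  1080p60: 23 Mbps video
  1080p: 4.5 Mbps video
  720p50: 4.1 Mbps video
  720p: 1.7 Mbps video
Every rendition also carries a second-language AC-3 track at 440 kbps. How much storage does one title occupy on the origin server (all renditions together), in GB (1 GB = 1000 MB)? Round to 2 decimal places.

1 h 6 min = 66 min = 3960 s
Audio: 440 kbps = 0.440 Mbps.
Sum of rendition bitrates: (39+0.440) + (25.79+0.440) + (23+0.440) + (4.5+0.440) + (4.1+0.440) + (1.7+0.440) = 100.730 Mbps.
× 3960 s = 398,891 Mb = 49,861 MB = 49.86 GB.

49.86 GB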